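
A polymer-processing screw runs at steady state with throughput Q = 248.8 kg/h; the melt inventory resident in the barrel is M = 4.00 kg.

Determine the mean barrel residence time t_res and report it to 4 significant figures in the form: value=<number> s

value=57.88 s

Convert throughput: Q = 248.8 kg/h = 248.8/3600 = 0.0691111 kg/s
Mean residence time: t_res = M/Q_s = 4.00 kg / 0.0691111 kg/s = 57.8778 s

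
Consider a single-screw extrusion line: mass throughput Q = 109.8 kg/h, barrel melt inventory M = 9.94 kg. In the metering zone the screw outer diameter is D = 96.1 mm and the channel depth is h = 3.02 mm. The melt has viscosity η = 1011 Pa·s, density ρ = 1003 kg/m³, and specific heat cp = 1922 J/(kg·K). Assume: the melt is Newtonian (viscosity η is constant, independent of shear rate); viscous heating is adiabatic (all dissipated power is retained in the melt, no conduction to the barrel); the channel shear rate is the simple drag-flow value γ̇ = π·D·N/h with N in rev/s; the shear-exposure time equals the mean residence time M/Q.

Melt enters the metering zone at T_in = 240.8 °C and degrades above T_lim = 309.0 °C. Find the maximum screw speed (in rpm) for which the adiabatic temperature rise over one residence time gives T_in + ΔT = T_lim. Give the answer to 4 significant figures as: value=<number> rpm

Q_s = Q / 3600 = 109.8 / 3600 = 0.0305 kg/s
t_res = M / Q_s = 9.94 / 0.0305 = 325.902 s
Convert to metres: D = 0.0961 m, h = 0.00302 m
ΔT_a = T_lim − T_in = 309.0 °C − 240.8 °C = 68.2 K
γ̇_max² = ΔT_a·ρ·cp / (η·t_res) = [68.2 × 1003 × 1922] / [1011 × 325.902] = 399.026 s⁻²
Take the square root: γ̇_max = √(399.026) = 19.9756 s⁻¹
N_max = γ̇_max·h / (π·D) = 19.9756 · 0.00302 / (π · 0.0961) = 0.199818 rev/s = 11.9891 rpm

value=11.99 rpm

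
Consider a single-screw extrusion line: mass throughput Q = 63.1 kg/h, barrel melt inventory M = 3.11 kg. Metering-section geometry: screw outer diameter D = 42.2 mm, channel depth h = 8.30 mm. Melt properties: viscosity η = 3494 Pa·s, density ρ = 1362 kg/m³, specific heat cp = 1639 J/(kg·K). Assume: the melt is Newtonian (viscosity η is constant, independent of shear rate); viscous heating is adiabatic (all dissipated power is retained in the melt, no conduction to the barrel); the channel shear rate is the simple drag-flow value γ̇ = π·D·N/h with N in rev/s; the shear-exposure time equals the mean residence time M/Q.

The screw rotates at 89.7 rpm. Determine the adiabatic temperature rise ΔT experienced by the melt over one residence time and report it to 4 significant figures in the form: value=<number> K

Q_s = Q / 3600 = 63.1 / 3600 = 0.0175278 kg/s
Mean residence time: t_res = M/Q_s = 3.11 kg / 0.0175278 kg/s = 177.433 s
Geometry in metres: D = 42.2 mm → 0.0422 m, h = 8.30 mm → 0.0083 m; screw speed N = 89.7 rpm = 1.495 rev/s
γ̇ = π D N / h = (π)(0.0422)(1.495) / 0.0083 = 23.8795 s⁻¹
ΔT = η·γ̇²·t_res/(ρ·cp) = [3494 × 23.8795² × 177.433] / [1362 × 1639] = 158.362 K

value=158.4 K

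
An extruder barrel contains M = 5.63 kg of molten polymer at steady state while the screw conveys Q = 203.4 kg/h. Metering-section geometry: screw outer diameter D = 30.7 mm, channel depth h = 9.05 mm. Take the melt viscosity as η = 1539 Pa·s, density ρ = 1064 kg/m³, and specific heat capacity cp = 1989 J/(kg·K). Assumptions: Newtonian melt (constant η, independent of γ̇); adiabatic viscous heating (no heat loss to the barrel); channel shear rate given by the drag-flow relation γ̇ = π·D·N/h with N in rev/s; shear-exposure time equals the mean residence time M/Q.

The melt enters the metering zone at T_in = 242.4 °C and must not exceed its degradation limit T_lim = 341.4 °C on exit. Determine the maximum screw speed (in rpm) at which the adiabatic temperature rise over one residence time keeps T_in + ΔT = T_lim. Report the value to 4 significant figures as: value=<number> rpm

Convert throughput: Q = 203.4 kg/h = 203.4/3600 = 0.0565 kg/s
Mean residence time: t_res = M/Q_s = 5.63 kg / 0.0565 kg/s = 99.646 s
Geometry in SI: D = 30.7 mm → 0.0307 m, h = 9.05 mm → 0.00905 m
ΔT_a = T_lim − T_in = 341.4 − 242.4 = 99 K
γ̇_max² = ΔT_a·ρ·cp / (η·t_res) = [99 × 1064 × 1989] / [1539 × 99.646] = 1366.2 s⁻²
Take the square root: γ̇_max = √(1366.2) = 36.9621 s⁻¹
Solve γ̇ = πDN/h for N: N_max = γ̇_max·h/(π·D) = 36.9621 × 0.00905 / (π × 0.0307) = 3.4683 rev/s = 208.098 rpm

value=208.1 rpm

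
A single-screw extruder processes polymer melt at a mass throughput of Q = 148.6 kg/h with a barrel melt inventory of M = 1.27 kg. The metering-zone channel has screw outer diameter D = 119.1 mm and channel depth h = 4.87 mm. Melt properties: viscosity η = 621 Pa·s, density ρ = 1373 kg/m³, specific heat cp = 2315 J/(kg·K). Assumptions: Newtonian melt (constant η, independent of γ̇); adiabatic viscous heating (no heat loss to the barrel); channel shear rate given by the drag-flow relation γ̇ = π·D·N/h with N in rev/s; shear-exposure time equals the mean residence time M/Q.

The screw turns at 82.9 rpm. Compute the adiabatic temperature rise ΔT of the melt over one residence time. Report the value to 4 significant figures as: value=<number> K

Convert throughput: Q = 148.6 kg/h = 148.6/3600 = 0.0412778 kg/s
t_res = M / Q_s = 1.27 ÷ 0.0412778 = 30.7672 s
D = 119.1 mm = 0.1191 m;  h = 4.87 mm = 0.00487 m;  N = 82.9 rpm / 60 = 1.38167 rev/s
Shear rate: γ̇ = πDN/h = π·0.1191·1.38167/0.00487 = 106.154 s⁻¹
ΔT = η·γ̇²·t_res/(ρ·cp) = [621 × 106.154² × 30.7672] / [1373 × 2315] = 67.7375 K

value=67.74 K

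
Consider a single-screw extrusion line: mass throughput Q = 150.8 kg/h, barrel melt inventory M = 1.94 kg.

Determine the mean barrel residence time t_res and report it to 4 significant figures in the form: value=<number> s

Q_s = Q / 3600 = 150.8 / 3600 = 0.0418889 kg/s
t_res = M / Q_s = 1.94 ÷ 0.0418889 = 46.313 s

value=46.31 s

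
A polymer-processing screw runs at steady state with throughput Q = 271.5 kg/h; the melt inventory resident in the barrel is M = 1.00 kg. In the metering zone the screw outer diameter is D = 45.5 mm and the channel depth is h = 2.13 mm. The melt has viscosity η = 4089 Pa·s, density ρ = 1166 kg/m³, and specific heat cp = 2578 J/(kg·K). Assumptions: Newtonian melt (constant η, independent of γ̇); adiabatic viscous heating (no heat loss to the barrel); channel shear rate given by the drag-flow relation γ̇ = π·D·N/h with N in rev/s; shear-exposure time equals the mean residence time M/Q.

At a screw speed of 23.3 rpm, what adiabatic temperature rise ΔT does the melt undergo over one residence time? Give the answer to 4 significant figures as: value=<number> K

value=12.25 K

Convert throughput: Q = 271.5 kg/h = 271.5/3600 = 0.0754167 kg/s
Mean residence time: t_res = M/Q_s = 1.00 kg / 0.0754167 kg/s = 13.2597 s
Convert to SI: D = 0.0455 m, h = 0.00213 m, N = 23.3/60 = 0.388333 rev/s
Shear rate: γ̇ = πDN/h = π·0.0455·0.388333/0.00213 = 26.0607 s⁻¹
Adiabatic rise: ΔT = η γ̇² t_res / (ρ cp) = 4089·(26.0607)²·13.2597 / (1166·2578) = 12.2501 K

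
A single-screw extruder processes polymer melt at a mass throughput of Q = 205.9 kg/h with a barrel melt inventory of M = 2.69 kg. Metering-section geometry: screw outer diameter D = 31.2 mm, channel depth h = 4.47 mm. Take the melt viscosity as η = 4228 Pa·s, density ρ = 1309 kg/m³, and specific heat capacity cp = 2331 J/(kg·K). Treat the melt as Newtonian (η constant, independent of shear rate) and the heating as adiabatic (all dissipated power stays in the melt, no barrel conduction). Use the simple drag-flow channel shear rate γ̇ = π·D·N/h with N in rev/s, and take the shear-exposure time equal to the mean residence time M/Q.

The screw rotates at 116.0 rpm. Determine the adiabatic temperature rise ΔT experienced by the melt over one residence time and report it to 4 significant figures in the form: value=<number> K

Q_s = Q / 3600 = 205.9 / 3600 = 0.0571944 kg/s
t_res = M / Q_s = 2.69 / 0.0571944 = 47.0325 s
Convert to SI: D = 0.0312 m, h = 0.00447 m, N = 116.0/60 = 1.93333 rev/s
γ̇ = π D N / h = (π)(0.0312)(1.93333) / 0.00447 = 42.3939 s⁻¹
ΔT = η·γ̇²·t_res/(ρ·cp) = [4228 × 42.3939² × 47.0325] / [1309 × 2331] = 117.127 K

value=117.1 K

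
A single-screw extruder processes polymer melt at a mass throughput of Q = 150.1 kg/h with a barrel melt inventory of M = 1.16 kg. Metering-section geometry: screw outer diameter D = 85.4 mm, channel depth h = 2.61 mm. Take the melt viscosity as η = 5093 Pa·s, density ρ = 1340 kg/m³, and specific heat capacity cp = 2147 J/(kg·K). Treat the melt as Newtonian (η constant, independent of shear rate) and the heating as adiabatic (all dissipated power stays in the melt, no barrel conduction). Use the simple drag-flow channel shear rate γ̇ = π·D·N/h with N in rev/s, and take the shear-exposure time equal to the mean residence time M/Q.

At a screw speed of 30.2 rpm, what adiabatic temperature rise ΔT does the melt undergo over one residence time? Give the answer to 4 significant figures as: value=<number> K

value=131.8 K

Q_s = Q / 3600 = 150.1 / 3600 = 0.0416944 kg/s
t_res = M / Q_s = 1.16 ÷ 0.0416944 = 27.8215 s
Geometry in metres: D = 85.4 mm → 0.0854 m, h = 2.61 mm → 0.00261 m; screw speed N = 30.2 rpm = 0.503333 rev/s
γ̇ = π D N / h = (π)(0.0854)(0.503333) / 0.00261 = 51.7396 s⁻¹
ΔT = η·γ̇²·t_res / (ρ·cp) = 5093 · (51.7396)² · 27.8215 / (1340 · 2147) = 131.845 K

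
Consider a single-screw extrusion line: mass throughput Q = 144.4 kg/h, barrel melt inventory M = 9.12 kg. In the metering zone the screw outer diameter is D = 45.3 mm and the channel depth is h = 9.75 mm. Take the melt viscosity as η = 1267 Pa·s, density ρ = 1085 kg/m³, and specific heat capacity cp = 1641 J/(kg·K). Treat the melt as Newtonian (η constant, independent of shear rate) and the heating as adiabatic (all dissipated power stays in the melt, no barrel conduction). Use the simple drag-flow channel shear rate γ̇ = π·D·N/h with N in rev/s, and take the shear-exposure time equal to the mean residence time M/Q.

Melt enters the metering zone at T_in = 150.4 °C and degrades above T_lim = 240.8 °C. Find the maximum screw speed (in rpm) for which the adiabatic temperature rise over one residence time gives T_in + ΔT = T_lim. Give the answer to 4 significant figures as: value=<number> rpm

value=97.16 rpm

Convert throughput: Q = 144.4 kg/h = 144.4/3600 = 0.0401111 kg/s
Mean residence time: t_res = M/Q_s = 9.12 kg / 0.0401111 kg/s = 227.368 s
Convert to metres: D = 0.0453 m, h = 0.00975 m
Allowable rise: ΔT_a = T_lim − T_in = 240.8 − 150.4 = 90.4 K
γ̇_max² = ΔT_a·ρ·cp/(η·t_res) = 90.4·1085·1641/(1267·227.368) = 558.727 s⁻²
γ̇_max = √558.727 = 23.6374 s⁻¹
Solve γ̇ = πDN/h for N: N_max = γ̇_max·h/(π·D) = 23.6374 × 0.00975 / (π × 0.0453) = 1.61941 rev/s = 97.1645 rpm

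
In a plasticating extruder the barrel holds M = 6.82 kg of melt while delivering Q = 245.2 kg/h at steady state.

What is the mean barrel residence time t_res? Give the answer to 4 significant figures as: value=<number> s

value=100.1 s

Q_s = Q / 3600 = 245.2 / 3600 = 0.0681111 kg/s
Mean residence time: t_res = M/Q_s = 6.82 kg / 0.0681111 kg/s = 100.131 s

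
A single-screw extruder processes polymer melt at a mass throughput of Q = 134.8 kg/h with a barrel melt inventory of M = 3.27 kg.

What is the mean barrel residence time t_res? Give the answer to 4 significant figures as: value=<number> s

value=87.33 s

Throughput in SI: Q_s = 134.8 kg/h ÷ 3600 s/h = 0.0374444 kg/s
t_res = M / Q_s = 3.27 ÷ 0.0374444 = 87.3294 s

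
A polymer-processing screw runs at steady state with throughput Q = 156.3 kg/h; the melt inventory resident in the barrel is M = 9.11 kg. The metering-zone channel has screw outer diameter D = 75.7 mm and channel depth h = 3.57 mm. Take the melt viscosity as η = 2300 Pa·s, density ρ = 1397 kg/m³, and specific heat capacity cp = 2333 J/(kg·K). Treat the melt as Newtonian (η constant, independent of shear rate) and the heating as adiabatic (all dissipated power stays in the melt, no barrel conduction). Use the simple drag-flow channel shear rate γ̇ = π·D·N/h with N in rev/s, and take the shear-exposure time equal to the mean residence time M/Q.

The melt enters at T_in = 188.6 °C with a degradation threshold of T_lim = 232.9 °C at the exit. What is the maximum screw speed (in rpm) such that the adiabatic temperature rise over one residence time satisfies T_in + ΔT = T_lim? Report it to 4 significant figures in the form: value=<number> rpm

Q_s = Q / 3600 = 156.3 / 3600 = 0.0434167 kg/s
t_res = M / Q_s = 9.11 / 0.0434167 = 209.827 s
Geometry in SI: D = 75.7 mm → 0.0757 m, h = 3.57 mm → 0.00357 m
ΔT_a = T_lim − T_in = 232.9 − 188.6 = 44.3 K
Invert ΔT = ηγ̇²t_res/(ρcp) for γ̇: γ̇_max² = ΔT_a ρ cp / (η t_res) = 44.3·1397·2333 / (2300·209.827) = 299.175 s⁻²
γ̇_max = sqrt(299.175) = 17.2967 s⁻¹
Solve γ̇ = πDN/h for N: N_max = γ̇_max·h/(π·D) = 17.2967 × 0.00357 / (π × 0.0757) = 0.259648 rev/s = 15.5789 rpm

value=15.58 rpm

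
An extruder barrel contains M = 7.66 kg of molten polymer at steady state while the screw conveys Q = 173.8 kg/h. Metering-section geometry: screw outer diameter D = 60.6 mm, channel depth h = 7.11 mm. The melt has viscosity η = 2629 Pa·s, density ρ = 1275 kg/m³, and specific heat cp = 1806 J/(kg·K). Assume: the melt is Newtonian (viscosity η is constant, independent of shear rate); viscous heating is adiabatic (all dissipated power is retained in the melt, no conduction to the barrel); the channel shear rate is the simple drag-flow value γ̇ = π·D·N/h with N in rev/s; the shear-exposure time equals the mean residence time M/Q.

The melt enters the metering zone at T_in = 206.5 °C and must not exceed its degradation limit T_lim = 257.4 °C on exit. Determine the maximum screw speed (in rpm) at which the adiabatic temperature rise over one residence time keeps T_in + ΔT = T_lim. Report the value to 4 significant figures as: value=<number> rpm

Convert throughput: Q = 173.8 kg/h = 173.8/3600 = 0.0482778 kg/s
Mean residence time: t_res = M/Q_s = 7.66 kg / 0.0482778 kg/s = 158.665 s
Convert to metres: D = 0.0606 m, h = 0.00711 m
Allowable rise: ΔT_a = T_lim − T_in = 257.4 − 206.5 = 50.9 K
γ̇_max² = ΔT_a·ρ·cp/(η·t_res) = 50.9·1275·1806/(2629·158.665) = 280.979 s⁻²
Take the square root: γ̇_max = √(280.979) = 16.7624 s⁻¹
Solve γ̇ = πDN/h for N: N_max = γ̇_max·h/(π·D) = 16.7624 × 0.00711 / (π × 0.0606) = 0.626014 rev/s = 37.5608 rpm

value=37.56 rpm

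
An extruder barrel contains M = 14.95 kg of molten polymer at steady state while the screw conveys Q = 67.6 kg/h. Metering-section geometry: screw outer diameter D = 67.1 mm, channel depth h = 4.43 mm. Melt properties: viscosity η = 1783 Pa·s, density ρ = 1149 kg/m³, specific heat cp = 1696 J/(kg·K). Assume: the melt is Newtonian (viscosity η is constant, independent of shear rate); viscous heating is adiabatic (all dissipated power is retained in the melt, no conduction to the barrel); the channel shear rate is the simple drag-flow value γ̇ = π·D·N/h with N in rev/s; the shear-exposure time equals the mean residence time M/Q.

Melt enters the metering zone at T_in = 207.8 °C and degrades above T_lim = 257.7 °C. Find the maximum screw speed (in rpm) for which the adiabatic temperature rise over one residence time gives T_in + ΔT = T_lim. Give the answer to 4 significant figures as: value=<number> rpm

value=10.44 rpm

Throughput in SI: Q_s = 67.6 kg/h ÷ 3600 s/h = 0.0187778 kg/s
Mean residence time: t_res = M/Q_s = 14.95 kg / 0.0187778 kg/s = 796.154 s
Convert to metres: D = 0.0671 m, h = 0.00443 m
ΔT_a = T_lim − T_in = 257.7 °C − 207.8 °C = 49.9 K
γ̇_max² = ΔT_a·ρ·cp / (η·t_res) = [49.9 × 1149 × 1696] / [1783 × 796.154] = 68.5012 s⁻²
γ̇_max = √68.5012 = 8.27654 s⁻¹
Solve γ̇ = πDN/h for N: N_max = γ̇_max·h/(π·D) = 8.27654 × 0.00443 / (π × 0.0671) = 0.173932 rev/s = 10.4359 rpm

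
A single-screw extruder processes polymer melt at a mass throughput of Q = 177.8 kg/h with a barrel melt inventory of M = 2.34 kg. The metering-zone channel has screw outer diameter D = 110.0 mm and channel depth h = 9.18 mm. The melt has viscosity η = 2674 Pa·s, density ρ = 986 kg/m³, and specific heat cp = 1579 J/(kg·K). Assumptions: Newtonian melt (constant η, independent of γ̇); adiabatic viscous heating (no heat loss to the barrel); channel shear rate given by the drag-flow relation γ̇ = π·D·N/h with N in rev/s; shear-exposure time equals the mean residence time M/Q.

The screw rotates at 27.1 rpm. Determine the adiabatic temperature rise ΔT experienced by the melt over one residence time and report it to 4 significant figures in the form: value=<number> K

Convert throughput: Q = 177.8 kg/h = 177.8/3600 = 0.0493889 kg/s
Mean residence time: t_res = M/Q_s = 2.34 kg / 0.0493889 kg/s = 47.3791 s
Geometry in metres: D = 110.0 mm → 0.11 m, h = 9.18 mm → 0.00918 m; screw speed N = 27.1 rpm = 0.451667 rev/s
Shear rate: γ̇ = πDN/h = π·0.11·0.451667/0.00918 = 17.0027 s⁻¹
ΔT = η·γ̇²·t_res/(ρ·cp) = [2674 × 17.0027² × 47.3791] / [986 × 1579] = 23.5247 K

value=23.52 K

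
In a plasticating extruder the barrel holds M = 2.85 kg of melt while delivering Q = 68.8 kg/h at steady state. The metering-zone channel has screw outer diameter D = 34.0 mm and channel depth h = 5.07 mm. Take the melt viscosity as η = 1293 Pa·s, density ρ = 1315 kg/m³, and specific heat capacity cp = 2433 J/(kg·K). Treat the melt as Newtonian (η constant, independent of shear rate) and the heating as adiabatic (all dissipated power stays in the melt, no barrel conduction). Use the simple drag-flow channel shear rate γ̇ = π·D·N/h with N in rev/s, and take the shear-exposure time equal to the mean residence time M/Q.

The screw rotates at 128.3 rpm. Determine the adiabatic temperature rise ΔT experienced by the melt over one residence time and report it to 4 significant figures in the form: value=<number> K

Throughput in SI: Q_s = 68.8 kg/h ÷ 3600 s/h = 0.0191111 kg/s
Mean residence time: t_res = M/Q_s = 2.85 kg / 0.0191111 kg/s = 149.128 s
D = 34.0 mm = 0.034 m;  h = 5.07 mm = 0.00507 m;  N = 128.3 rpm / 60 = 2.13833 rev/s
Shear rate: γ̇ = πDN/h = π·0.034·2.13833/0.00507 = 45.0501 s⁻¹
Adiabatic rise: ΔT = η γ̇² t_res / (ρ cp) = 1293·(45.0501)²·149.128 / (1315·2433) = 122.316 K

value=122.3 K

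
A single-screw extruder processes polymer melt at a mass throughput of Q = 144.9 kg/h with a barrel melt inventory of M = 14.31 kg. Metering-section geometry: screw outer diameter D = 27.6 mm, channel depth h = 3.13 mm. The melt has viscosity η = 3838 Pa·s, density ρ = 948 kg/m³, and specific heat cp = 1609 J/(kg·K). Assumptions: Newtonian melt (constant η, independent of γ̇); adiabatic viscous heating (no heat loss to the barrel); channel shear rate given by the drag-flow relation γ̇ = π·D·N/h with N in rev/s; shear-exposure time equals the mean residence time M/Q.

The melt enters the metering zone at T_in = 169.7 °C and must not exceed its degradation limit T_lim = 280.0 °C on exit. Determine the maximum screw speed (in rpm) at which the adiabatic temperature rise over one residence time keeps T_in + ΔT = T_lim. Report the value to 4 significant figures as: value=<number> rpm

Throughput in SI: Q_s = 144.9 kg/h ÷ 3600 s/h = 0.04025 kg/s
t_res = M / Q_s = 14.31 ÷ 0.04025 = 355.528 s
D = 27.6 mm = 0.0276 m;  h = 3.13 mm = 0.00313 m
ΔT_a = T_lim − T_in = 280.0 °C − 169.7 °C = 110.3 K
Invert ΔT = ηγ̇²t_res/(ρcp) for γ̇: γ̇_max² = ΔT_a ρ cp / (η t_res) = 110.3·948·1609 / (3838·355.528) = 123.299 s⁻²
γ̇_max = sqrt(123.299) = 11.104 s⁻¹
N_max = γ̇_max·h / (π·D) = 11.104 · 0.00313 / (π · 0.0276) = 0.400835 rev/s = 24.0501 rpm

value=24.05 rpm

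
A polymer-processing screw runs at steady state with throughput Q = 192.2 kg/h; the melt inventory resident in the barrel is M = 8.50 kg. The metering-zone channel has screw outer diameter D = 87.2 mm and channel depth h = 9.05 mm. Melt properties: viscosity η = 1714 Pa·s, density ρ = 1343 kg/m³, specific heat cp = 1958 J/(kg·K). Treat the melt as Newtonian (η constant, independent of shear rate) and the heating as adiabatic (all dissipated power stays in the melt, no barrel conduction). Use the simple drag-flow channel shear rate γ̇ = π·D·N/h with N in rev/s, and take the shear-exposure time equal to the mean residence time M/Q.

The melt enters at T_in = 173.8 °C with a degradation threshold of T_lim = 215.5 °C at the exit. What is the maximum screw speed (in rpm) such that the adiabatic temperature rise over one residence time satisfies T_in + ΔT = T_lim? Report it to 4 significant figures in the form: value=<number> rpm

Throughput in SI: Q_s = 192.2 kg/h ÷ 3600 s/h = 0.0533889 kg/s
t_res = M / Q_s = 8.50 ÷ 0.0533889 = 159.209 s
D = 87.2 mm = 0.0872 m;  h = 9.05 mm = 0.00905 m
ΔT_a = T_lim − T_in = 215.5 − 173.8 = 41.7 K
Invert ΔT = ηγ̇²t_res/(ρcp) for γ̇: γ̇_max² = ΔT_a ρ cp / (η t_res) = 41.7·1343·1958 / (1714·159.209) = 401.833 s⁻²
Take the square root: γ̇_max = √(401.833) = 20.0458 s⁻¹
N_max = γ̇_max·h / (π·D) = 20.0458 · 0.00905 / (π · 0.0872) = 0.662224 rev/s = 39.7335 rpm

value=39.73 rpm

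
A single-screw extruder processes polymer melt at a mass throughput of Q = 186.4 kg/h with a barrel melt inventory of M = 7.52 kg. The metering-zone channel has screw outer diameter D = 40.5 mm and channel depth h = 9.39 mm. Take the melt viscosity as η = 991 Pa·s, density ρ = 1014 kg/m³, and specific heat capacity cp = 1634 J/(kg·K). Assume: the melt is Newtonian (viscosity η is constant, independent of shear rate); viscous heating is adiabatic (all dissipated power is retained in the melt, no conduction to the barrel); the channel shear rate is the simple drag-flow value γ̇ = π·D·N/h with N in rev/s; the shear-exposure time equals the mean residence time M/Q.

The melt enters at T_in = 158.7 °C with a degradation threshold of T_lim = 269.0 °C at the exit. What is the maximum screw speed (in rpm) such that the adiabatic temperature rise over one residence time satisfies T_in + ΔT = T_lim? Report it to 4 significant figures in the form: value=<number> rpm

value=157.8 rpm

Throughput in SI: Q_s = 186.4 kg/h ÷ 3600 s/h = 0.0517778 kg/s
t_res = M / Q_s = 7.52 ÷ 0.0517778 = 145.236 s
Geometry in SI: D = 40.5 mm → 0.0405 m, h = 9.39 mm → 0.00939 m
ΔT_a = T_lim − T_in = 269.0 °C − 158.7 °C = 110.3 K
Invert ΔT = ηγ̇²t_res/(ρcp) for γ̇: γ̇_max² = ΔT_a ρ cp / (η t_res) = 110.3·1014·1634 / (991·145.236) = 1269.75 s⁻²
Take the square root: γ̇_max = √(1269.75) = 35.6335 s⁻¹
Solve γ̇ = πDN/h for N: N_max = γ̇_max·h/(π·D) = 35.6335 × 0.00939 / (π × 0.0405) = 2.62978 rev/s = 157.787 rpm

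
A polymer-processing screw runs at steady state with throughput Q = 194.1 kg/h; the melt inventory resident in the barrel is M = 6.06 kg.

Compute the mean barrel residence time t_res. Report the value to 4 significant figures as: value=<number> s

value=112.4 s

Convert throughput: Q = 194.1 kg/h = 194.1/3600 = 0.0539167 kg/s
Mean residence time: t_res = M/Q_s = 6.06 kg / 0.0539167 kg/s = 112.396 s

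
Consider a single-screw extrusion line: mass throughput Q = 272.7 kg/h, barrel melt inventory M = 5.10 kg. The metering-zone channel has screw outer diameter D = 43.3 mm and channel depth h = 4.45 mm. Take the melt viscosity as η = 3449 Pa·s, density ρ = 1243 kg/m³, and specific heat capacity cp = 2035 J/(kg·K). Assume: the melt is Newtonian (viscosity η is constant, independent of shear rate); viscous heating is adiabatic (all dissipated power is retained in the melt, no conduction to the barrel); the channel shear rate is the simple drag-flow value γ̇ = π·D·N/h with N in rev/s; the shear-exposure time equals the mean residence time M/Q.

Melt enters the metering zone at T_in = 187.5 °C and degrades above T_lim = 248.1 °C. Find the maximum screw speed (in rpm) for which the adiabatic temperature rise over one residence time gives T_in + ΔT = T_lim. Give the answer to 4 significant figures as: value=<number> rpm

Convert throughput: Q = 272.7 kg/h = 272.7/3600 = 0.07575 kg/s
Mean residence time: t_res = M/Q_s = 5.10 kg / 0.07575 kg/s = 67.3267 s
D = 43.3 mm = 0.0433 m;  h = 4.45 mm = 0.00445 m
Allowable rise: ΔT_a = T_lim − T_in = 248.1 − 187.5 = 60.6 K
γ̇_max² = ΔT_a·ρ·cp/(η·t_res) = 60.6·1243·2035/(3449·67.3267) = 660.127 s⁻²
γ̇_max = √660.127 = 25.6929 s⁻¹
N_max = γ̇_max h / (πD) = 25.6929·0.00445/(π·0.0433) = 0.840497 rev/s → ×60 = 50.4298 rpm

value=50.43 rpm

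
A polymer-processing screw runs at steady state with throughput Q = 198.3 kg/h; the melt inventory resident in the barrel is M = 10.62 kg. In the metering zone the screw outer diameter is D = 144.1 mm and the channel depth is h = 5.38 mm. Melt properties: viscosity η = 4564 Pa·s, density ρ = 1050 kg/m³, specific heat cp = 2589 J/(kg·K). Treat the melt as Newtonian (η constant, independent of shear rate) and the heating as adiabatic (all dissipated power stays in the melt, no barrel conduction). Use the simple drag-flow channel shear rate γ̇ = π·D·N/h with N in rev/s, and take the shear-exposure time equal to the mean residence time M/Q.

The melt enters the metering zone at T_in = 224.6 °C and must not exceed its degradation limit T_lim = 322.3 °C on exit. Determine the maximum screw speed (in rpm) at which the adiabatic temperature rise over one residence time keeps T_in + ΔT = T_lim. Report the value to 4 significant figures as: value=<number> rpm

value=12.39 rpm

Convert throughput: Q = 198.3 kg/h = 198.3/3600 = 0.0550833 kg/s
Mean residence time: t_res = M/Q_s = 10.62 kg / 0.0550833 kg/s = 192.799 s
Geometry in SI: D = 144.1 mm → 0.1441 m, h = 5.38 mm → 0.00538 m
ΔT_a = T_lim − T_in = 322.3 − 224.6 = 97.7 K
Invert ΔT = ηγ̇²t_res/(ρcp) for γ̇: γ̇_max² = ΔT_a ρ cp / (η t_res) = 97.7·1050·2589 / (4564·192.799) = 301.832 s⁻²
Take the square root: γ̇_max = √(301.832) = 17.3733 s⁻¹
N_max = γ̇_max·h / (π·D) = 17.3733 · 0.00538 / (π · 0.1441) = 0.206467 rev/s = 12.388 rpm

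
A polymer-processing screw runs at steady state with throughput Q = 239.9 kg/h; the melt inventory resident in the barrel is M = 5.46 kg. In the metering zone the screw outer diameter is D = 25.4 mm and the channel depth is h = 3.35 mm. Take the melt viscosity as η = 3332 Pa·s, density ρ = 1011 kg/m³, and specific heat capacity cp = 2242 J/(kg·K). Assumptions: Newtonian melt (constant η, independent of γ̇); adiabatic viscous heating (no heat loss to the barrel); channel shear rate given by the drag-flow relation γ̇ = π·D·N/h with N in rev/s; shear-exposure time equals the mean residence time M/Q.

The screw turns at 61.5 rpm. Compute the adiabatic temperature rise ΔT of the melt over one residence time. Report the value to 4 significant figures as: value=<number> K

Throughput in SI: Q_s = 239.9 kg/h ÷ 3600 s/h = 0.0666389 kg/s
t_res = M / Q_s = 5.46 ÷ 0.0666389 = 81.9341 s
Geometry in metres: D = 25.4 mm → 0.0254 m, h = 3.35 mm → 0.00335 m; screw speed N = 61.5 rpm = 1.025 rev/s
γ̇ = π D N / h = (π)(0.0254)(1.025) / 0.00335 = 24.4153 s⁻¹
ΔT = η·γ̇²·t_res/(ρ·cp) = [3332 × 24.4153² × 81.9341] / [1011 × 2242] = 71.7974 K

value=71.80 K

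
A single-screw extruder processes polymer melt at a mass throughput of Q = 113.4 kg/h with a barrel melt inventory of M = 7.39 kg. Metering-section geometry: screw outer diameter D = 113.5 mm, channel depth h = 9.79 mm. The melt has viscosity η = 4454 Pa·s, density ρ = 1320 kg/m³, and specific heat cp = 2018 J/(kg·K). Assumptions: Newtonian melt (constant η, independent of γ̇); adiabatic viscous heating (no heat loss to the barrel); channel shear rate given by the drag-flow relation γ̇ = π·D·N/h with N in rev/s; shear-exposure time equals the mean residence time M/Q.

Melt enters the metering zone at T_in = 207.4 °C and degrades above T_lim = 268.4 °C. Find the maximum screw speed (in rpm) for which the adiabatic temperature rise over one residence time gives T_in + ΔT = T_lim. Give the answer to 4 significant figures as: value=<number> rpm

value=20.54 rpm

Throughput in SI: Q_s = 113.4 kg/h ÷ 3600 s/h = 0.0315 kg/s
t_res = M / Q_s = 7.39 ÷ 0.0315 = 234.603 s
Geometry in SI: D = 113.5 mm → 0.1135 m, h = 9.79 mm → 0.00979 m
Allowable rise: ΔT_a = T_lim − T_in = 268.4 − 207.4 = 61 K
γ̇_max² = ΔT_a·ρ·cp/(η·t_res) = 61·1320·2018/(4454·234.603) = 155.504 s⁻²
Take the square root: γ̇_max = √(155.504) = 12.4701 s⁻¹
Solve γ̇ = πDN/h for N: N_max = γ̇_max·h/(π·D) = 12.4701 × 0.00979 / (π × 0.1135) = 0.342379 rev/s = 20.5428 rpm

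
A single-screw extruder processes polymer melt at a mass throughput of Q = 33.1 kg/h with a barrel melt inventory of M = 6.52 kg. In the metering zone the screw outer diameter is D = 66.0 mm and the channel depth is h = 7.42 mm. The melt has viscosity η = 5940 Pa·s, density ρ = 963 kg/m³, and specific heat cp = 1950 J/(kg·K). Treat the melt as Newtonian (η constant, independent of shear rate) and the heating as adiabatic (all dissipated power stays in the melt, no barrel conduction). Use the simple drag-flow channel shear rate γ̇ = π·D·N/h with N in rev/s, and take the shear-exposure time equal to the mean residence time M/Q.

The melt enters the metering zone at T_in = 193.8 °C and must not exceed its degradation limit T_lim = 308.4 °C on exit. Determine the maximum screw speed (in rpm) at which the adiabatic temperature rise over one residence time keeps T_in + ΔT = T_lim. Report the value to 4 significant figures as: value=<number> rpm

Convert throughput: Q = 33.1 kg/h = 33.1/3600 = 0.00919444 kg/s
Mean residence time: t_res = M/Q_s = 6.52 kg / 0.00919444 kg/s = 709.124 s
Geometry in SI: D = 66.0 mm → 0.066 m, h = 7.42 mm → 0.00742 m
Allowable rise: ΔT_a = T_lim − T_in = 308.4 − 193.8 = 114.6 K
Invert ΔT = ηγ̇²t_res/(ρcp) for γ̇: γ̇_max² = ΔT_a ρ cp / (η t_res) = 114.6·963·1950 / (5940·709.124) = 51.0901 s⁻²
γ̇_max = sqrt(51.0901) = 7.14774 s⁻¹
N_max = γ̇_max h / (πD) = 7.14774·0.00742/(π·0.066) = 0.255787 rev/s → ×60 = 15.3472 rpm

value=15.35 rpm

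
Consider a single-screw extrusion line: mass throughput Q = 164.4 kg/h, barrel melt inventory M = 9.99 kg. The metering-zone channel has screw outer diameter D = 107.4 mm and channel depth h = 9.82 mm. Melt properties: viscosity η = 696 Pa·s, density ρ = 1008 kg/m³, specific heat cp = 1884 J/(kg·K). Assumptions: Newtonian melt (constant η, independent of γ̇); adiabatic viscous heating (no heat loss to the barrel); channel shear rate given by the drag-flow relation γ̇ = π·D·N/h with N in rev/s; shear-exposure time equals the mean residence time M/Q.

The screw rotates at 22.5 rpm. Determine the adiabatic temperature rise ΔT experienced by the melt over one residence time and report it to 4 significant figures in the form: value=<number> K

value=13.31 K

Convert throughput: Q = 164.4 kg/h = 164.4/3600 = 0.0456667 kg/s
t_res = M / Q_s = 9.99 / 0.0456667 = 218.759 s
Geometry in metres: D = 107.4 mm → 0.1074 m, h = 9.82 mm → 0.00982 m; screw speed N = 22.5 rpm = 0.375 rev/s
γ̇ = π·D·N / h = π · 0.1074 · 0.375 / 0.00982 = 12.8847 s⁻¹
ΔT = η·γ̇²·t_res / (ρ·cp) = 696 · (12.8847)² · 218.759 / (1008 · 1884) = 13.3101 K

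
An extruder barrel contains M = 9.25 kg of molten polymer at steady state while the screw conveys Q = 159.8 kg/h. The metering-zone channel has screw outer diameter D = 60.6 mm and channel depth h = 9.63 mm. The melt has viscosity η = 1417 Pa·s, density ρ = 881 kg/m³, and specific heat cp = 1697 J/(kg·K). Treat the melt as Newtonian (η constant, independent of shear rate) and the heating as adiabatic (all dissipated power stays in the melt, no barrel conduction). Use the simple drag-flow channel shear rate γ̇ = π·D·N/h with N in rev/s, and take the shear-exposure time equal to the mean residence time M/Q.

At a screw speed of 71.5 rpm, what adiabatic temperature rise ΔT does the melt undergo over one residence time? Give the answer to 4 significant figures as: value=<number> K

value=109.6 K

Convert throughput: Q = 159.8 kg/h = 159.8/3600 = 0.0443889 kg/s
t_res = M / Q_s = 9.25 ÷ 0.0443889 = 208.385 s
D = 60.6 mm = 0.0606 m;  h = 9.63 mm = 0.00963 m;  N = 71.5 rpm / 60 = 1.19167 rev/s
γ̇ = π D N / h = (π)(0.0606)(1.19167) / 0.00963 = 23.5587 s⁻¹
ΔT = η·γ̇²·t_res/(ρ·cp) = [1417 × 23.5587² × 208.385] / [881 × 1697] = 109.618 K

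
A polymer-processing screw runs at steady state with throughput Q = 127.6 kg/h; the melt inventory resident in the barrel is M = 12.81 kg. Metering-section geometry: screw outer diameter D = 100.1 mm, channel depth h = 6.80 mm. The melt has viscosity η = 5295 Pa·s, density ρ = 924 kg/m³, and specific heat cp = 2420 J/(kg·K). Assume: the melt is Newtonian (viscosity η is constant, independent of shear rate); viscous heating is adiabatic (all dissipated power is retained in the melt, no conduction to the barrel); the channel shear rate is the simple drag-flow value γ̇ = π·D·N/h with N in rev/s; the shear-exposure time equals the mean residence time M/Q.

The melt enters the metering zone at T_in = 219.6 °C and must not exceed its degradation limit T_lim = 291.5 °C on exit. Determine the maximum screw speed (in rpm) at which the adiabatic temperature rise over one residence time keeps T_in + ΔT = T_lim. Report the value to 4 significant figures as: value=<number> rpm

Q_s = Q / 3600 = 127.6 / 3600 = 0.0354444 kg/s
t_res = M / Q_s = 12.81 ÷ 0.0354444 = 361.411 s
Geometry in SI: D = 100.1 mm → 0.1001 m, h = 6.80 mm → 0.0068 m
ΔT_a = T_lim − T_in = 291.5 °C − 219.6 °C = 71.9 K
γ̇_max² = ΔT_a·ρ·cp / (η·t_res) = [71.9 × 924 × 2420] / [5295 × 361.411] = 84.0135 s⁻²
γ̇_max = sqrt(84.0135) = 9.16589 s⁻¹
N_max = γ̇_max·h / (π·D) = 9.16589 · 0.0068 / (π · 0.1001) = 0.198198 rev/s = 11.8919 rpm

value=11.89 rpm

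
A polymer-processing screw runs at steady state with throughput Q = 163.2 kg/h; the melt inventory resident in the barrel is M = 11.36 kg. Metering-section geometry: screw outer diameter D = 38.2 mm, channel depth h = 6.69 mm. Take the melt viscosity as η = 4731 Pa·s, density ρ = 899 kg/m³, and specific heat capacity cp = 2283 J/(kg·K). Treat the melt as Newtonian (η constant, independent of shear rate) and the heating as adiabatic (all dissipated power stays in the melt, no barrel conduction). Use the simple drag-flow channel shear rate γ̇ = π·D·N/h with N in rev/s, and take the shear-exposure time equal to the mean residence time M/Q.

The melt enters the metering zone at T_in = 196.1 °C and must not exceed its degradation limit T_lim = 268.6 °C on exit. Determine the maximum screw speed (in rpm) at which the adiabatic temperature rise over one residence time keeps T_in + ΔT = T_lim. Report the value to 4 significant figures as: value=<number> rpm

Convert throughput: Q = 163.2 kg/h = 163.2/3600 = 0.0453333 kg/s
t_res = M / Q_s = 11.36 ÷ 0.0453333 = 250.588 s
Convert to metres: D = 0.0382 m, h = 0.00669 m
ΔT_a = T_lim − T_in = 268.6 °C − 196.1 °C = 72.5 K
γ̇_max² = ΔT_a·ρ·cp/(η·t_res) = 72.5·899·2283/(4731·250.588) = 125.513 s⁻²
Take the square root: γ̇_max = √(125.513) = 11.2033 s⁻¹
N_max = γ̇_max·h / (π·D) = 11.2033 · 0.00669 / (π · 0.0382) = 0.624537 rev/s = 37.4722 rpm

value=37.47 rpm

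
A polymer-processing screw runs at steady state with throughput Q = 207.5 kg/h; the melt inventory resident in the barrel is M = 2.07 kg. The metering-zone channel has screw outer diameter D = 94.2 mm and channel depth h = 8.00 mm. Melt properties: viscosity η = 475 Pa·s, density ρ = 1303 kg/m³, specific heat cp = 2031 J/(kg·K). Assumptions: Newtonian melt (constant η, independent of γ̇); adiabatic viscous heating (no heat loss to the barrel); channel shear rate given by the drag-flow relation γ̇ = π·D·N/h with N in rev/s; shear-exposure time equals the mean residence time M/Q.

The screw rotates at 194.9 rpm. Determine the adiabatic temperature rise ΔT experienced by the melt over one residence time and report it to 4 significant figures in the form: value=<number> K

Throughput in SI: Q_s = 207.5 kg/h ÷ 3600 s/h = 0.0576389 kg/s
t_res = M / Q_s = 2.07 ÷ 0.0576389 = 35.9133 s
Geometry in metres: D = 94.2 mm → 0.0942 m, h = 8.00 mm → 0.008 m; screw speed N = 194.9 rpm = 3.24833 rev/s
Shear rate: γ̇ = πDN/h = π·0.0942·3.24833/0.008 = 120.163 s⁻¹
ΔT = η·γ̇²·t_res / (ρ·cp) = 475 · (120.163)² · 35.9133 / (1303 · 2031) = 93.0758 K

value=93.08 K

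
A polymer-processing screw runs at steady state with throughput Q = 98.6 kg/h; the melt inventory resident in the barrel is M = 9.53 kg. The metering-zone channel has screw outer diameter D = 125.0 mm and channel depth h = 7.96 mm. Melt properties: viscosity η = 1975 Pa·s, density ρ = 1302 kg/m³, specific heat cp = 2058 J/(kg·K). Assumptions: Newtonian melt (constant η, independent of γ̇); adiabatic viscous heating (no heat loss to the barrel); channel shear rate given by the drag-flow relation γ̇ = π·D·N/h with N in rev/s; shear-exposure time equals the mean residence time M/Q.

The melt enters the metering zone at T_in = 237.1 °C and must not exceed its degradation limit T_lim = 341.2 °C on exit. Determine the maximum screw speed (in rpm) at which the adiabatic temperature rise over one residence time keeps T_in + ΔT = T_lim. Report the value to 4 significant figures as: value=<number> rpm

Throughput in SI: Q_s = 98.6 kg/h ÷ 3600 s/h = 0.0273889 kg/s
t_res = M / Q_s = 9.53 / 0.0273889 = 347.951 s
D = 125.0 mm = 0.125 m;  h = 7.96 mm = 0.00796 m
Allowable rise: ΔT_a = T_lim − T_in = 341.2 − 237.1 = 104.1 K
γ̇_max² = ΔT_a·ρ·cp / (η·t_res) = [104.1 × 1302 × 2058] / [1975 × 347.951] = 405.902 s⁻²
Take the square root: γ̇_max = √(405.902) = 20.147 s⁻¹
N_max = γ̇_max·h / (π·D) = 20.147 · 0.00796 / (π · 0.125) = 0.408379 rev/s = 24.5028 rpm

value=24.50 rpm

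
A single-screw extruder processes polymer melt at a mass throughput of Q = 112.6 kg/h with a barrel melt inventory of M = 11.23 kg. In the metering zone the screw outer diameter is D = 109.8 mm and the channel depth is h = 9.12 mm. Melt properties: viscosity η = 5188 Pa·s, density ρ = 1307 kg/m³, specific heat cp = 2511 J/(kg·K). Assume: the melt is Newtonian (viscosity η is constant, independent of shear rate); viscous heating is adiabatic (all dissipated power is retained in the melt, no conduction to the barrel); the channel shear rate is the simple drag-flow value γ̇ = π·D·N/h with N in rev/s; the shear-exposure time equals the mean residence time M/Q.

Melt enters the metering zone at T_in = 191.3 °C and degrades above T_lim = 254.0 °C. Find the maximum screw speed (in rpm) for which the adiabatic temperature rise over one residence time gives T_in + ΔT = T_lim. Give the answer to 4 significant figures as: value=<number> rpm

value=16.67 rpm

Convert throughput: Q = 112.6 kg/h = 112.6/3600 = 0.0312778 kg/s
t_res = M / Q_s = 11.23 / 0.0312778 = 359.041 s
Convert to metres: D = 0.1098 m, h = 0.00912 m
Allowable rise: ΔT_a = T_lim − T_in = 254.0 − 191.3 = 62.7 K
γ̇_max² = ΔT_a·ρ·cp/(η·t_res) = 62.7·1307·2511/(5188·359.041) = 110.47 s⁻²
γ̇_max = √110.47 = 10.5105 s⁻¹
N_max = γ̇_max·h / (π·D) = 10.5105 · 0.00912 / (π · 0.1098) = 0.277885 rev/s = 16.6731 rpm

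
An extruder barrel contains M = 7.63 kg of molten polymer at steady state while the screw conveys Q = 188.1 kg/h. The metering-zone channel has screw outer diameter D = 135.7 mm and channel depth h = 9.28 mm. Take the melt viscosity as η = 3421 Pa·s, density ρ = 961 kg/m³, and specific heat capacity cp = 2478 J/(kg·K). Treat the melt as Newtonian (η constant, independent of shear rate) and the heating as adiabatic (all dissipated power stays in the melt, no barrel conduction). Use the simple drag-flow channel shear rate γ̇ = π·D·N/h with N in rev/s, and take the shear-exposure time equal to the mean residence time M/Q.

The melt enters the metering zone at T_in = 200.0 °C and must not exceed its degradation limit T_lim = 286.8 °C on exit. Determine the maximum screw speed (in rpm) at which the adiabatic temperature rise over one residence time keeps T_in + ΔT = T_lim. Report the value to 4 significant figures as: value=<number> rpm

value=26.57 rpm

Q_s = Q / 3600 = 188.1 / 3600 = 0.05225 kg/s
t_res = M / Q_s = 7.63 / 0.05225 = 146.029 s
D = 135.7 mm = 0.1357 m;  h = 9.28 mm = 0.00928 m
ΔT_a = T_lim − T_in = 286.8 − 200.0 = 86.8 K
γ̇_max² = ΔT_a·ρ·cp/(η·t_res) = 86.8·961·2478/(3421·146.029) = 413.764 s⁻²
γ̇_max = √413.764 = 20.3412 s⁻¹
Solve γ̇ = πDN/h for N: N_max = γ̇_max·h/(π·D) = 20.3412 × 0.00928 / (π × 0.1357) = 0.442787 rev/s = 26.5672 rpm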